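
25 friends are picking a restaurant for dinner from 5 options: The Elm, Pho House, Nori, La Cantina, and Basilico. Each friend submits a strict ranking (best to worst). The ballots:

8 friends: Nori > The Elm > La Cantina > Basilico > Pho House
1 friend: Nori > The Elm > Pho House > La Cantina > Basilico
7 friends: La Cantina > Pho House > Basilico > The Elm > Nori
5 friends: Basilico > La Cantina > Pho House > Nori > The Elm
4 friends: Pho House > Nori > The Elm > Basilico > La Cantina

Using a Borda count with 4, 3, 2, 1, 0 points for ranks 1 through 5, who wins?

The Elm: 8·3 + 1·3 + 7·1 + 5·0 + 4·2 = 42
Pho House: 8·0 + 1·2 + 7·3 + 5·2 + 4·4 = 49
Nori: 8·4 + 1·4 + 7·0 + 5·1 + 4·3 = 53
La Cantina: 8·2 + 1·1 + 7·4 + 5·3 + 4·0 = 60
Basilico: 8·1 + 1·0 + 7·2 + 5·4 + 4·1 = 46
La Cantina has the highest Borda score (60).

La Cantina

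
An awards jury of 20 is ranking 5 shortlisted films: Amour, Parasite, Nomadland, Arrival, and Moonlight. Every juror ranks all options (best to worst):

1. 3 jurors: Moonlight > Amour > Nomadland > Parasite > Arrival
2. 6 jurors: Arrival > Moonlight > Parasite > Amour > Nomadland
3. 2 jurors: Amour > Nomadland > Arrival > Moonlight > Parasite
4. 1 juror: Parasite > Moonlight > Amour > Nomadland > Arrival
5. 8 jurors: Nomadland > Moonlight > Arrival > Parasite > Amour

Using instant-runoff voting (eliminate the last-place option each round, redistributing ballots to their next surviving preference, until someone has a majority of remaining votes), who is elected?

Nomadland

Round 1: Amour 2, Parasite 1, Nomadland 8, Arrival 6, Moonlight 3. Eliminate Parasite.
Round 2: Amour 2, Nomadland 8, Arrival 6, Moonlight 4. Eliminate Amour.
Round 3: Nomadland 10, Arrival 6, Moonlight 4. Eliminate Moonlight.
Round 4: Nomadland 14, Arrival 6. Nomadland has a majority.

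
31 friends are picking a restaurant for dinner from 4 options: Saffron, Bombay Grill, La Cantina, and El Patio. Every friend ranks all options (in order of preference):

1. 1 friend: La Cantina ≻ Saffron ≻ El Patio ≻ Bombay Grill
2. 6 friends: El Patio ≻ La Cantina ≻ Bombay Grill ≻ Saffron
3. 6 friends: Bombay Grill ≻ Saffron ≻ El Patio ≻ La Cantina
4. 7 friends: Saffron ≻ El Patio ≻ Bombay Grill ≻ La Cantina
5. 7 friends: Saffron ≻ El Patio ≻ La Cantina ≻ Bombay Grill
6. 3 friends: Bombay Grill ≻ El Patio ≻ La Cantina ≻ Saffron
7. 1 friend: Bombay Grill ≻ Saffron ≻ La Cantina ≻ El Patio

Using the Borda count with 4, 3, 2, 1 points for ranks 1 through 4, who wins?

El Patio

Saffron: 1·3 + 6·1 + 6·3 + 7·4 + 7·4 + 3·1 + 1·3 = 89
Bombay Grill: 1·1 + 6·2 + 6·4 + 7·2 + 7·1 + 3·4 + 1·4 = 74
La Cantina: 1·4 + 6·3 + 6·1 + 7·1 + 7·2 + 3·2 + 1·2 = 57
El Patio: 1·2 + 6·4 + 6·2 + 7·3 + 7·3 + 3·3 + 1·1 = 90
El Patio has the highest Borda score (90).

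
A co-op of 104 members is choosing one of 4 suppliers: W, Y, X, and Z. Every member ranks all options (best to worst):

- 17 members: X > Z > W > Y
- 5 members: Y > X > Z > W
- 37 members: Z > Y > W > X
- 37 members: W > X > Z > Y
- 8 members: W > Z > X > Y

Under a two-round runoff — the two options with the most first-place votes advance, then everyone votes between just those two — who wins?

Round 1 first-place votes: W 45, Y 5, X 17, Z 37.
W and Z advance.
Runoff: W is preferred to Z by 45 voters; Z by 59.
Z wins the runoff.

Z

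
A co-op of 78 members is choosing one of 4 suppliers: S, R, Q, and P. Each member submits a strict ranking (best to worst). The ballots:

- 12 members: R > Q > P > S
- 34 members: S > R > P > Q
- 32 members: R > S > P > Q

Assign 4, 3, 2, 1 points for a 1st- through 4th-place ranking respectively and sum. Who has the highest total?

S: 12·1 + 34·4 + 32·3 = 244
R: 12·4 + 34·3 + 32·4 = 278
Q: 12·3 + 34·1 + 32·1 = 102
P: 12·2 + 34·2 + 32·2 = 156
R has the highest Borda score (278).

R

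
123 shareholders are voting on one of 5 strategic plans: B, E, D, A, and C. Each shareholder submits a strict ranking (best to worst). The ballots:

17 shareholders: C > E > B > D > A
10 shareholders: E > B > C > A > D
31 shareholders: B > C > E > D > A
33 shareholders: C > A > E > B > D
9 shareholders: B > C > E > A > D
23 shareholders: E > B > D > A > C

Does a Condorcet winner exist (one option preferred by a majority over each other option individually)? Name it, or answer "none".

Checking pairwise contests:
E beats B 83–40.
C beats E 90–33.
B beats D 123–0.
B beats A 90–33.
B beats C 73–50.
Every option loses at least one head-to-head, so there is no Condorcet winner.

none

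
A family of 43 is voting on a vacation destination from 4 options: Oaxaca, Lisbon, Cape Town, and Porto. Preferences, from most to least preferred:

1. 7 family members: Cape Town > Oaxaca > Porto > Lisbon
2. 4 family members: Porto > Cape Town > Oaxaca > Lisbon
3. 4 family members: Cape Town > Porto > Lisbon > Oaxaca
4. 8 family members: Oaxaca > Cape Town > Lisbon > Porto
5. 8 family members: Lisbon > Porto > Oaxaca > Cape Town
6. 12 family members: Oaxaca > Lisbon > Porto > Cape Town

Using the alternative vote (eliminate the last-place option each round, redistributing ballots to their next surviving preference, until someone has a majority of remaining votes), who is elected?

Oaxaca

Round 1: Oaxaca 20, Lisbon 8, Cape Town 11, Porto 4. Eliminate Porto.
Round 2: Oaxaca 20, Lisbon 8, Cape Town 15. Eliminate Lisbon.
Round 3: Oaxaca 28, Cape Town 15. Oaxaca has a majority.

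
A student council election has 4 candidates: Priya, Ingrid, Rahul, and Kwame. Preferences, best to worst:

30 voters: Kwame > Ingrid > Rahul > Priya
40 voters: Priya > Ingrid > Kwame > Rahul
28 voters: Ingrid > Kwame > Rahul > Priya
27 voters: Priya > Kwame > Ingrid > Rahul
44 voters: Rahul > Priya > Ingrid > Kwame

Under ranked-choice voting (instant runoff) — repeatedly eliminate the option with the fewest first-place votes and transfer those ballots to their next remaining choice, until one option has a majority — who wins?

Priya

Round 1: Priya 67, Ingrid 28, Rahul 44, Kwame 30. Eliminate Ingrid.
Round 2: Priya 67, Rahul 44, Kwame 58. Eliminate Rahul.
Round 3: Priya 111, Kwame 58. Priya has a majority.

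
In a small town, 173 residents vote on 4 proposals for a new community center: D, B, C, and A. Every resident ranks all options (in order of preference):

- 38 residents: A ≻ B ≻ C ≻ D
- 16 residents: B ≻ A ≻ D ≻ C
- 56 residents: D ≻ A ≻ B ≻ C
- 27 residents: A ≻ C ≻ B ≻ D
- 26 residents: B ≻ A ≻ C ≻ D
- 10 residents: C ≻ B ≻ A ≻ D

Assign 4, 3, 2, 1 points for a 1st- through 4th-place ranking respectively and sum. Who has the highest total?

D: 38·1 + 16·2 + 56·4 + 27·1 + 26·1 + 10·1 = 357
B: 38·3 + 16·4 + 56·2 + 27·2 + 26·4 + 10·3 = 478
C: 38·2 + 16·1 + 56·1 + 27·3 + 26·2 + 10·4 = 321
A: 38·4 + 16·3 + 56·3 + 27·4 + 26·3 + 10·2 = 574
A has the highest Borda score (574).

A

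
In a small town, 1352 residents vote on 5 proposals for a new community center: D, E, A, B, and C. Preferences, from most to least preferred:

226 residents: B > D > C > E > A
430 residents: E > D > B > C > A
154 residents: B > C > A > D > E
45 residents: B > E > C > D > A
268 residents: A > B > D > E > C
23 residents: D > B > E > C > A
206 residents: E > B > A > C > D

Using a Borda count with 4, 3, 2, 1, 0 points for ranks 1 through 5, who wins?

D: 226·3 + 430·3 + 154·1 + 45·1 + 268·2 + 23·4 + 206·0 = 2795
E: 226·1 + 430·4 + 154·0 + 45·3 + 268·1 + 23·2 + 206·4 = 3219
A: 226·0 + 430·0 + 154·2 + 45·0 + 268·4 + 23·0 + 206·2 = 1792
B: 226·4 + 430·2 + 154·4 + 45·4 + 268·3 + 23·3 + 206·3 = 4051
C: 226·2 + 430·1 + 154·3 + 45·2 + 268·0 + 23·1 + 206·1 = 1663
B has the highest Borda score (4051).

B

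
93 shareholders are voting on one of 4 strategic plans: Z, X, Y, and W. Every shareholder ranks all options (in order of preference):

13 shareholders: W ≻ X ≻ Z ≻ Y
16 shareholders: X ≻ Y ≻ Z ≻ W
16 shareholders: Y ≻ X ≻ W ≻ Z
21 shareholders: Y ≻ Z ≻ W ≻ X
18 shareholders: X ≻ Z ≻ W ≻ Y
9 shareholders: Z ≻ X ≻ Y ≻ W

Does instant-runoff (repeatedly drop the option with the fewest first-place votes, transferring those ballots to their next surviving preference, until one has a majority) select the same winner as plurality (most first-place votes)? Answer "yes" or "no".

no

Instant-runoff — R1 Z 9, X 34, Y 37, W 13 (Z out); R2 X 43, Y 37, W 13 (W out); R3 X 56, Y 37 (X winner). Winner: X.
Plurality — first-place votes: Z 9, X 34, Y 37, W 13. Winner: Y.
The two methods disagree.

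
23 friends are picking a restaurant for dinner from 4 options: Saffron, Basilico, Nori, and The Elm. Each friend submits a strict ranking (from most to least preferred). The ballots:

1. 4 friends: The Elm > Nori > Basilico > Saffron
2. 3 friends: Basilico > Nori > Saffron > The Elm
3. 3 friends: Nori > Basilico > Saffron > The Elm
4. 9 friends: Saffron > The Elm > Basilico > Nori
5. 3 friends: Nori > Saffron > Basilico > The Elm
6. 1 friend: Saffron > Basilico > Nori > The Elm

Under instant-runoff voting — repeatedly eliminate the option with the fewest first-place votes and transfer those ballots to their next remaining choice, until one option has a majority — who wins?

Round 1: Saffron 10, Basilico 3, Nori 6, The Elm 4. Eliminate Basilico.
Round 2: Saffron 10, Nori 9, The Elm 4. Eliminate The Elm.
Round 3: Saffron 10, Nori 13. Nori has a majority.

Nori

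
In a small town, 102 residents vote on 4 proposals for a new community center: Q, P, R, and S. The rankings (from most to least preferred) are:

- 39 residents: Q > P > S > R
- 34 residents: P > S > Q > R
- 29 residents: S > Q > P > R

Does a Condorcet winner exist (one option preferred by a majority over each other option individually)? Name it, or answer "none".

none

Checking pairwise contests:
S beats Q 63–39.
Q beats P 68–34.
Q beats R 102–0.
P beats S 73–29.
Every option loses at least one head-to-head, so there is no Condorcet winner.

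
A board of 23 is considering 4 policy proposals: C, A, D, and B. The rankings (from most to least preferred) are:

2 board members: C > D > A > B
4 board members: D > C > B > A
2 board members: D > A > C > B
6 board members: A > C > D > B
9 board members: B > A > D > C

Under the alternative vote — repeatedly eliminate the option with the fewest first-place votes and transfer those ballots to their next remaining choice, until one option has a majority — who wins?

Round 1: C 2, A 6, D 6, B 9. Eliminate C.
Round 2: A 6, D 8, B 9. Eliminate A.
Round 3: D 14, B 9. D has a majority.

D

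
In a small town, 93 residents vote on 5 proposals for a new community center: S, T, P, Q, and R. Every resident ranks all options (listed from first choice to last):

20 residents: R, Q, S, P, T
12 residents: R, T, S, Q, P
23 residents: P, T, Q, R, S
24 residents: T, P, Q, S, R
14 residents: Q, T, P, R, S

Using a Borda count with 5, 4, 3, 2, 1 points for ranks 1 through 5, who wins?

T

S: 20·3 + 12·3 + 23·1 + 24·2 + 14·1 = 181
T: 20·1 + 12·4 + 23·4 + 24·5 + 14·4 = 336
P: 20·2 + 12·1 + 23·5 + 24·4 + 14·3 = 305
Q: 20·4 + 12·2 + 23·3 + 24·3 + 14·5 = 315
R: 20·5 + 12·5 + 23·2 + 24·1 + 14·2 = 258
T has the highest Borda score (336).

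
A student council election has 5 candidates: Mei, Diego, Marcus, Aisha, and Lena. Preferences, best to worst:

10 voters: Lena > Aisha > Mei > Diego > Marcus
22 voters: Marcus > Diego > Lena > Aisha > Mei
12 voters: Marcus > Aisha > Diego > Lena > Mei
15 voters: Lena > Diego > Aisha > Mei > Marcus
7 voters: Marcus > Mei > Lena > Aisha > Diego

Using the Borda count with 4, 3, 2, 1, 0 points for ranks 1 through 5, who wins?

Lena

Mei: 10·2 + 22·0 + 12·0 + 15·1 + 7·3 = 56
Diego: 10·1 + 22·3 + 12·2 + 15·3 + 7·0 = 145
Marcus: 10·0 + 22·4 + 12·4 + 15·0 + 7·4 = 164
Aisha: 10·3 + 22·1 + 12·3 + 15·2 + 7·1 = 125
Lena: 10·4 + 22·2 + 12·1 + 15·4 + 7·2 = 170
Lena has the highest Borda score (170).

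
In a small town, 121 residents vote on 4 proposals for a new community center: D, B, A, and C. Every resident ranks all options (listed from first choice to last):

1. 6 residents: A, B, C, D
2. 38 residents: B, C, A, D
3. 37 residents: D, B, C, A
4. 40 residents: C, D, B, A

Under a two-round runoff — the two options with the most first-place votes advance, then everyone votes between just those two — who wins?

B

Round 1 first-place votes: D 37, B 38, A 6, C 40.
C and B advance.
Runoff: C is preferred to B by 40 voters; B by 81.
B wins the runoff.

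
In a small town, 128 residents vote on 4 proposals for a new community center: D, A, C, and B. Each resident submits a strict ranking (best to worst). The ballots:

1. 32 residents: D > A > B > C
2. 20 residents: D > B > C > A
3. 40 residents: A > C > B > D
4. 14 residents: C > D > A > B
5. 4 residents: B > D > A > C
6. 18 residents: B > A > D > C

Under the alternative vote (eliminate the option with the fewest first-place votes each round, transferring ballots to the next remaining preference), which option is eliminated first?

Round 1: D 52, A 40, C 14, B 22. Eliminate C.

C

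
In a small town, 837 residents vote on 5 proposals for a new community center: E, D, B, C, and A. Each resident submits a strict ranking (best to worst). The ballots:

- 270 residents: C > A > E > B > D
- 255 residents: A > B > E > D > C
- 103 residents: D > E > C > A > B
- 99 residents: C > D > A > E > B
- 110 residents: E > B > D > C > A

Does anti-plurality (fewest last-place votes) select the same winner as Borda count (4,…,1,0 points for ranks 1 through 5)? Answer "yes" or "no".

no

Anti-plurality — last-place votes: E 0, D 270, B 202, C 255, A 110. Winner: E.
Borda — scores: E 1898, D 1184, B 1365, C 1792, A 2131. Winner: A.
The two methods disagree.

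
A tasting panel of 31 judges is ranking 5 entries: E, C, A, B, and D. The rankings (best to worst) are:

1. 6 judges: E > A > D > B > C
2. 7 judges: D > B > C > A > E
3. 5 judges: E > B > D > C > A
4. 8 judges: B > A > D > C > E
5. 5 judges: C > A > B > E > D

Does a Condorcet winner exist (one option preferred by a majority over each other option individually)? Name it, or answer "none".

B vs E: 20–11 for B.
B vs C: 26–5 for B.
B vs A: 20–11 for B.
B vs D: 18–13 for B.
B beats every other option head-to-head.

B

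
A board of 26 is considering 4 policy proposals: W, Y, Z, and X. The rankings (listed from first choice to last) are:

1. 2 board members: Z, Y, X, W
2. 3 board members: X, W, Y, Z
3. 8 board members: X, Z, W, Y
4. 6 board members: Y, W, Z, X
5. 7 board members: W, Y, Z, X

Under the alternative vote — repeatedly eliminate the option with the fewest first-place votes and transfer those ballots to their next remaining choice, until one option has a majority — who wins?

Y

Round 1: W 7, Y 6, Z 2, X 11. Eliminate Z.
Round 2: W 7, Y 8, X 11. Eliminate W.
Round 3: Y 15, X 11. Y has a majority.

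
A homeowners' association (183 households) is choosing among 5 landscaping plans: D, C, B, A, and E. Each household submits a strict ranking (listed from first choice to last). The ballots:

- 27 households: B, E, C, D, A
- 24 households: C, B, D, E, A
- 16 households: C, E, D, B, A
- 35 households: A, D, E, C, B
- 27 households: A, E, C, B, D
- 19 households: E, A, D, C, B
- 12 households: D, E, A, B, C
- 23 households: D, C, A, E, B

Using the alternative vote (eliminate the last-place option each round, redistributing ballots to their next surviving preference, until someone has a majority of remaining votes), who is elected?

A

Round 1: D 35, C 40, B 27, A 62, E 19. Eliminate E.
Round 2: D 35, C 40, B 27, A 81. Eliminate B.
Round 3: D 35, C 67, A 81. Eliminate D.
Round 4: C 90, A 93. A has a majority.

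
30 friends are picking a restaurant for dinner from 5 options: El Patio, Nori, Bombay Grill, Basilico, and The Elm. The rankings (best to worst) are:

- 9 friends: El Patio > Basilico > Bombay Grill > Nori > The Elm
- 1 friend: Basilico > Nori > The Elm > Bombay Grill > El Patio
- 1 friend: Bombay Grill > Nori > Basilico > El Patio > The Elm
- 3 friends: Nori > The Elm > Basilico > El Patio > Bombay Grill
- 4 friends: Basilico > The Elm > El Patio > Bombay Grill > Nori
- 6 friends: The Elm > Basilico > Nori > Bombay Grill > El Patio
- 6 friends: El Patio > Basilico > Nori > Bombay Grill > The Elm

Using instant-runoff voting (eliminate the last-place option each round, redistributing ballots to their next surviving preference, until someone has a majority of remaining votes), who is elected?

Round 1: El Patio 15, Nori 3, Bombay Grill 1, Basilico 5, The Elm 6. Eliminate Bombay Grill.
Round 2: El Patio 15, Nori 4, Basilico 5, The Elm 6. Eliminate Nori.
Round 3: El Patio 15, Basilico 6, The Elm 9. Eliminate Basilico.
Round 4: El Patio 16, The Elm 14. El Patio has a majority.

El Patio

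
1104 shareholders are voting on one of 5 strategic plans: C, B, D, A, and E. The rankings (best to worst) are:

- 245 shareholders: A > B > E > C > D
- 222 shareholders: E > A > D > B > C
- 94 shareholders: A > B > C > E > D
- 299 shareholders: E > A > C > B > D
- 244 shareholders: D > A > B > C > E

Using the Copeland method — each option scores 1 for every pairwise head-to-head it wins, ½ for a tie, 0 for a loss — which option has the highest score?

C: beats D; loses to B, A, and E → score 1.
B: beats C, D, and E; loses to A → score 3.
D: loses to C, B, A, and E → score 0.
A: beats C, B, D, and E → score 4.
E: beats C and D; loses to B and A → score 2.
A has the best pairwise record.

A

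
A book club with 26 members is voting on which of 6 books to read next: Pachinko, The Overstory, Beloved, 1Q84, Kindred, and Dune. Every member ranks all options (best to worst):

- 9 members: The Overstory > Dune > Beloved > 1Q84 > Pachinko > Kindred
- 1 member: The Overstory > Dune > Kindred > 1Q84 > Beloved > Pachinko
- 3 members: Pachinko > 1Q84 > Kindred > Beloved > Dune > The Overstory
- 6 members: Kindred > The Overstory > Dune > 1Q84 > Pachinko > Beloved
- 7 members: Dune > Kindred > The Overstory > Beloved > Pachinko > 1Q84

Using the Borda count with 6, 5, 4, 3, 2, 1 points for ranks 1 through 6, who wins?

Pachinko: 9·2 + 1·1 + 3·6 + 6·2 + 7·2 = 63
The Overstory: 9·6 + 1·6 + 3·1 + 6·5 + 7·4 = 121
Beloved: 9·4 + 1·2 + 3·3 + 6·1 + 7·3 = 74
1Q84: 9·3 + 1·3 + 3·5 + 6·3 + 7·1 = 70
Kindred: 9·1 + 1·4 + 3·4 + 6·6 + 7·5 = 96
Dune: 9·5 + 1·5 + 3·2 + 6·4 + 7·6 = 122
Dune has the highest Borda score (122).

Dune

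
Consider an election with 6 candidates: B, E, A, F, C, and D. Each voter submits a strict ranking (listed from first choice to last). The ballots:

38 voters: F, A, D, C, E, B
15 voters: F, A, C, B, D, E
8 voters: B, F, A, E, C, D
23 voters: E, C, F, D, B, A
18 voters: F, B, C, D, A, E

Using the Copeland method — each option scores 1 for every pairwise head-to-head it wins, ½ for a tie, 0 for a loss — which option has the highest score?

B: loses to E, A, F, C, and D → score 0.
E: beats B; loses to A, F, C, and D → score 1.
A: beats B, E, C, and D; loses to F → score 4.
F: beats B, E, A, C, and D → score 5.
C: beats B, E, and D; loses to A and F → score 3.
D: beats B and E; loses to A, F, and C → score 2.
F has the best pairwise record.

F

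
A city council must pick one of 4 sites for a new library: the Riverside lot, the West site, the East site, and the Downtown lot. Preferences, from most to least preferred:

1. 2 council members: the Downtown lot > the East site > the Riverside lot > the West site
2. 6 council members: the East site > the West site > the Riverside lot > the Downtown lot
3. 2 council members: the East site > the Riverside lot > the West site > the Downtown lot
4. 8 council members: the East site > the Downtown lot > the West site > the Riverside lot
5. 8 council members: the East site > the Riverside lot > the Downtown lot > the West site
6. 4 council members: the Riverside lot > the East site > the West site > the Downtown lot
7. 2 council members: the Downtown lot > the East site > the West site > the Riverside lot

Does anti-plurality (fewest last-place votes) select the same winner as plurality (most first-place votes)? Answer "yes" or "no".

Anti-plurality — last-place votes: the Riverside lot 10, the West site 10, the East site 0, the Downtown lot 12. Winner: the East site.
Plurality — first-place votes: the Riverside lot 4, the West site 0, the East site 24, the Downtown lot 4. Winner: the East site.
The two methods agree.

yes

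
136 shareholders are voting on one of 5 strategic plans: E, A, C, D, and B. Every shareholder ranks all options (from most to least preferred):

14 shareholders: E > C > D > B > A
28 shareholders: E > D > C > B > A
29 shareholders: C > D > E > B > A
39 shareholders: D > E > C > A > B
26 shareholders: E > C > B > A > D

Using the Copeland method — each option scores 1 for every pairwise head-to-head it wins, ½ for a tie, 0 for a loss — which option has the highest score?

E: beats A, C, and B; ties D → score 3.5.
A: loses to E, C, D, and B → score 0.
C: beats A, D, and B; loses to E → score 3.
D: beats A and B; ties E; loses to C → score 2.5.
B: beats A; loses to E, C, and D → score 1.
E has the best pairwise record.

E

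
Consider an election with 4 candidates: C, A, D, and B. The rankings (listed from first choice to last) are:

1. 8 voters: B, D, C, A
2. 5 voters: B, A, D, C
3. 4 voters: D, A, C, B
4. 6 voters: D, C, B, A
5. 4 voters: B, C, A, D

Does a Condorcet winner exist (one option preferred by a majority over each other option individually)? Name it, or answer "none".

B

B vs C: 17–10 for B.
B vs A: 23–4 for B.
B vs D: 17–10 for B.
B beats every other option head-to-head.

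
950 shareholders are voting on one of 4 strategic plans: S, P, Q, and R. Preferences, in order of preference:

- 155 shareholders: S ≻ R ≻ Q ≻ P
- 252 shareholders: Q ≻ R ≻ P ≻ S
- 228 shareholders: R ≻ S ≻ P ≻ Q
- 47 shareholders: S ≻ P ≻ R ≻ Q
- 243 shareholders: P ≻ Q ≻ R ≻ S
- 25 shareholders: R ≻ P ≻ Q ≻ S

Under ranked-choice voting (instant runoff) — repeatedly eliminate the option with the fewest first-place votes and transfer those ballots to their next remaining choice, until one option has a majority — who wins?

R

Round 1: S 202, P 243, Q 252, R 253. Eliminate S.
Round 2: P 290, Q 252, R 408. Eliminate Q.
Round 3: P 290, R 660. R has a majority.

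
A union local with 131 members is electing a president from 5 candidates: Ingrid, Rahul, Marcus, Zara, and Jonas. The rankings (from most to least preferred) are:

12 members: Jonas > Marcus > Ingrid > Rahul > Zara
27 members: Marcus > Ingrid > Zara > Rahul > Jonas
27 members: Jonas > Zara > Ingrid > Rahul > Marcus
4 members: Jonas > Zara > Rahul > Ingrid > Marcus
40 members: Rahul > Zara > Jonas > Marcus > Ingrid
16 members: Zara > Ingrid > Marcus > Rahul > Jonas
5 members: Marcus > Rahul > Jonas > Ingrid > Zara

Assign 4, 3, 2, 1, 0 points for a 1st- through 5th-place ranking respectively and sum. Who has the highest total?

Zara

Ingrid: 12·2 + 27·3 + 27·2 + 4·1 + 40·0 + 16·3 + 5·1 = 216
Rahul: 12·1 + 27·1 + 27·1 + 4·2 + 40·4 + 16·1 + 5·3 = 265
Marcus: 12·3 + 27·4 + 27·0 + 4·0 + 40·1 + 16·2 + 5·4 = 236
Zara: 12·0 + 27·2 + 27·3 + 4·3 + 40·3 + 16·4 + 5·0 = 331
Jonas: 12·4 + 27·0 + 27·4 + 4·4 + 40·2 + 16·0 + 5·2 = 262
Zara has the highest Borda score (331).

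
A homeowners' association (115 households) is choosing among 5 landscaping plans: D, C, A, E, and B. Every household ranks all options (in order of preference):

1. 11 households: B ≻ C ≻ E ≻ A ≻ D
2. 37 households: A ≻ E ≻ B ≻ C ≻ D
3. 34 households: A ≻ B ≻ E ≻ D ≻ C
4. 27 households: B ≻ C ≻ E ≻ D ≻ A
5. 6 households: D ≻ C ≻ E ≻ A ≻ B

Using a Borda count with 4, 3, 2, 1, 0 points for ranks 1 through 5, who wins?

D: 11·0 + 37·0 + 34·1 + 27·1 + 6·4 = 85
C: 11·3 + 37·1 + 34·0 + 27·3 + 6·3 = 169
A: 11·1 + 37·4 + 34·4 + 27·0 + 6·1 = 301
E: 11·2 + 37·3 + 34·2 + 27·2 + 6·2 = 267
B: 11·4 + 37·2 + 34·3 + 27·4 + 6·0 = 328
B has the highest Borda score (328).

B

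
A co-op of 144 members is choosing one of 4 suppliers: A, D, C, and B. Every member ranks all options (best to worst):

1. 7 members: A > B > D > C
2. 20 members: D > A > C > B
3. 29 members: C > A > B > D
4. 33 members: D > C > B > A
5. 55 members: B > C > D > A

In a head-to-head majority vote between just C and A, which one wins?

C

Voters preferring C to A: 117; preferring A to C: 27.
C wins the head-to-head.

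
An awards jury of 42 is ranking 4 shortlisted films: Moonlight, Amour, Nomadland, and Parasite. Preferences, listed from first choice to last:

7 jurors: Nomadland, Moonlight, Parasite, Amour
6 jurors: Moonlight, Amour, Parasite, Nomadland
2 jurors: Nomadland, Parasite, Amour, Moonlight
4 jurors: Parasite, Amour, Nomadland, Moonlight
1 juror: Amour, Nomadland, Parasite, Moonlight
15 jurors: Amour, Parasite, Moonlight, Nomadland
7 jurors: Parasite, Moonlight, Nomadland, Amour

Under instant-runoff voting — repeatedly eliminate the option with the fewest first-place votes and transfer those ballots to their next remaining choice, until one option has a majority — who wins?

Round 1: Moonlight 6, Amour 16, Nomadland 9, Parasite 11. Eliminate Moonlight.
Round 2: Amour 22, Nomadland 9, Parasite 11. Amour has a majority.

Amour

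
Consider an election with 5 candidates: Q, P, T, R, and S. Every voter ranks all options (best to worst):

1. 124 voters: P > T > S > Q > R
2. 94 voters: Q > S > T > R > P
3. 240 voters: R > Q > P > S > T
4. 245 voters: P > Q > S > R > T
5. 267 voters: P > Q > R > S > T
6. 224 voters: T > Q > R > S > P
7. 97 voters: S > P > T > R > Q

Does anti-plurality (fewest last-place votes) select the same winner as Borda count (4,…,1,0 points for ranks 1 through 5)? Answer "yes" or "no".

Anti-plurality — last-place votes: Q 97, P 318, T 752, R 124, S 0. Winner: S.
Borda — scores: Q 3428, P 3315, T 1650, R 2378, S 2139. Winner: Q.
The two methods disagree.

no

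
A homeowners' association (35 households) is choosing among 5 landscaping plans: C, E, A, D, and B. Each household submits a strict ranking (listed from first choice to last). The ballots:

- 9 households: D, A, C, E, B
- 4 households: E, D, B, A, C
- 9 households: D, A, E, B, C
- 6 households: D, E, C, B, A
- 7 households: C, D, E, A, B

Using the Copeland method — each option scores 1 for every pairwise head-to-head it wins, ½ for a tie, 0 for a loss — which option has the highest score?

D

C: beats B; loses to E, A, and D → score 1.
E: beats C and B; loses to A and D → score 2.
A: beats C, E, and B; loses to D → score 3.
D: beats C, E, A, and B → score 4.
B: loses to C, E, A, and D → score 0.
D has the best pairwise record.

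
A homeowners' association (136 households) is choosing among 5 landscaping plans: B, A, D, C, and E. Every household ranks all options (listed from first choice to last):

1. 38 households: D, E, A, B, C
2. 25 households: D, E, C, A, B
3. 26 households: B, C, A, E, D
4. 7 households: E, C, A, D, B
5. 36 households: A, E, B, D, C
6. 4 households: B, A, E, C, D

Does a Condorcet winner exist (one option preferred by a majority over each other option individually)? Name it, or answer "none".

E vs B: 106–30 for E.
E vs A: 70–66 for E.
E vs D: 73–63 for E.
E vs C: 110–26 for E.
E beats every other option head-to-head.

E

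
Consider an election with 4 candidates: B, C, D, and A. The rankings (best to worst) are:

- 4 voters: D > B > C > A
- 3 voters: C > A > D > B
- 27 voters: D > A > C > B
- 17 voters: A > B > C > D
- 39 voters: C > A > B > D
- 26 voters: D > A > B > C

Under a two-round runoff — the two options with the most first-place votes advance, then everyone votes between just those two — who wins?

Round 1 first-place votes: B 0, C 42, D 57, A 17.
D and C advance.
Runoff: D is preferred to C by 57 voters; C by 59.
C wins the runoff.

C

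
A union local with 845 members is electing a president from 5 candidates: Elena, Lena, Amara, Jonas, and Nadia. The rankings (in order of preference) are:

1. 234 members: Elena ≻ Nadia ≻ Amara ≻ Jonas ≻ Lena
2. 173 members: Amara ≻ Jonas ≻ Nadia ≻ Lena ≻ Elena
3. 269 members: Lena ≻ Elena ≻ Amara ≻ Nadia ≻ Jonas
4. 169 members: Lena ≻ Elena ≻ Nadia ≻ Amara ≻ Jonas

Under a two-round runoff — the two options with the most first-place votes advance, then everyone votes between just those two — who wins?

Lena

Round 1 first-place votes: Elena 234, Lena 438, Amara 173, Jonas 0, Nadia 0.
Lena and Elena advance.
Runoff: Lena is preferred to Elena by 611 voters; Elena by 234.
Lena wins the runoff.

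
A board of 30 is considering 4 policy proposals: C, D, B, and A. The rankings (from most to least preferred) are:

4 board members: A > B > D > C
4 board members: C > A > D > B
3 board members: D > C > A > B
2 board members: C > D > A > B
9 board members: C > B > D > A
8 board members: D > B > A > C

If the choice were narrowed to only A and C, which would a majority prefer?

Voters preferring A to C: 12; preferring C to A: 18.
C wins the head-to-head.

C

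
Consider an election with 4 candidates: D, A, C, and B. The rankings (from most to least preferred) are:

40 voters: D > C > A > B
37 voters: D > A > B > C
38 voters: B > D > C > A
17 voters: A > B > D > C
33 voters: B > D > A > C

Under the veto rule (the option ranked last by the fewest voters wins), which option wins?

D

Last-place votes: D 0, A 38, C 87, B 40.
D is ranked last by the fewest voters, so D wins.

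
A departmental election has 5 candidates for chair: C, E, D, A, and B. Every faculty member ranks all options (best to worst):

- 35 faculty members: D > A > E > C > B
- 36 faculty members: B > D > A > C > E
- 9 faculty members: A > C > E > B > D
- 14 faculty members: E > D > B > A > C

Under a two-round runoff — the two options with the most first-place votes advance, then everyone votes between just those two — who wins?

Round 1 first-place votes: C 0, E 14, D 35, A 9, B 36.
B and D advance.
Runoff: B is preferred to D by 45 voters; D by 49.
D wins the runoff.

D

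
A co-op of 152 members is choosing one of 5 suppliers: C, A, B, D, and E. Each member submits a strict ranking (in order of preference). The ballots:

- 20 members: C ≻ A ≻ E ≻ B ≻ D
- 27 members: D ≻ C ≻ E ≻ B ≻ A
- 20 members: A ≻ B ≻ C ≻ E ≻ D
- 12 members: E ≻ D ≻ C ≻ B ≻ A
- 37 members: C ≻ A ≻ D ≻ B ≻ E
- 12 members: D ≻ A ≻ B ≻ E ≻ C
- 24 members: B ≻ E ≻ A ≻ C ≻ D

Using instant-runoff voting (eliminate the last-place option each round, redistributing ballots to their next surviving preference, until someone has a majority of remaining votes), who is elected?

C

Round 1: C 57, A 20, B 24, D 39, E 12. Eliminate E.
Round 2: C 57, A 20, B 24, D 51. Eliminate A.
Round 3: C 57, B 44, D 51. Eliminate B.
Round 4: C 101, D 51. C has a majority.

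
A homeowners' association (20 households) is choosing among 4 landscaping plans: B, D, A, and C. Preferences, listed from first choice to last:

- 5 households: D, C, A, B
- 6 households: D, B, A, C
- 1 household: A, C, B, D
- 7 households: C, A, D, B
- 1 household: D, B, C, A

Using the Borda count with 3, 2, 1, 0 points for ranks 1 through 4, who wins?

D

B: 5·0 + 6·2 + 1·1 + 7·0 + 1·2 = 15
D: 5·3 + 6·3 + 1·0 + 7·1 + 1·3 = 43
A: 5·1 + 6·1 + 1·3 + 7·2 + 1·0 = 28
C: 5·2 + 6·0 + 1·2 + 7·3 + 1·1 = 34
D has the highest Borda score (43).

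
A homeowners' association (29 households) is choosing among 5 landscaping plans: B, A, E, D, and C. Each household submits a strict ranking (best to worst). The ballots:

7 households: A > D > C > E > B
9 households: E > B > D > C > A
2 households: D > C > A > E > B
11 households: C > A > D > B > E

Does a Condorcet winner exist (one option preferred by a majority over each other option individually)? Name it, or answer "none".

Checking pairwise contests:
A beats B 20–9.
C beats A 22–7.
A beats E 20–9.
A beats D 18–11.
D beats C 18–11.
Every option loses at least one head-to-head, so there is no Condorcet winner.

none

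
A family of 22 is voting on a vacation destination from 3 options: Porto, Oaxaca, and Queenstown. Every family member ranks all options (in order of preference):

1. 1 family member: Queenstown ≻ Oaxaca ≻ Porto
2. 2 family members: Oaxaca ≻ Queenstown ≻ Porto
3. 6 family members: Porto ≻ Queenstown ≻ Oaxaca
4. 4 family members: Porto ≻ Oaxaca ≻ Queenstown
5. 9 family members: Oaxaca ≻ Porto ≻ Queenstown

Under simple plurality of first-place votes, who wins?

Oaxaca

First-place votes: Porto 10, Oaxaca 11, Queenstown 1.
Oaxaca has the most first-place votes.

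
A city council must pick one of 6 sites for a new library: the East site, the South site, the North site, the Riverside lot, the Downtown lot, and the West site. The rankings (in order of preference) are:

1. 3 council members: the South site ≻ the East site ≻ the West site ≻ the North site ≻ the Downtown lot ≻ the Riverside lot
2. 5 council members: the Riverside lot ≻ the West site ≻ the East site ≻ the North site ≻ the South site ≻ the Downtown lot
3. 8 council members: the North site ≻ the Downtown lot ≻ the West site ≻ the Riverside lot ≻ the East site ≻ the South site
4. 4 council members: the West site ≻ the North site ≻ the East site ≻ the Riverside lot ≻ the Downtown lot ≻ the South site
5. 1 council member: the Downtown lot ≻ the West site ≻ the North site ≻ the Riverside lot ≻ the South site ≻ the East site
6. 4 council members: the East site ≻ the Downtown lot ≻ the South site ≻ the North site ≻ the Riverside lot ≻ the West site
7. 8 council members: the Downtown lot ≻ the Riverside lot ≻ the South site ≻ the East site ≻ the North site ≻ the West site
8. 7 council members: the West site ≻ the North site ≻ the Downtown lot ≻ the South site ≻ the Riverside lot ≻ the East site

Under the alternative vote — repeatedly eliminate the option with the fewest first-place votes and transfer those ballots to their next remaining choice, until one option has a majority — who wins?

Round 1: the East site 4, the South site 3, the North site 8, the Riverside lot 5, the Downtown lot 9, the West site 11. Eliminate the South site.
Round 2: the East site 7, the North site 8, the Riverside lot 5, the Downtown lot 9, the West site 11. Eliminate the Riverside lot.
Round 3: the East site 7, the North site 8, the Downtown lot 9, the West site 16. Eliminate the East site.
Round 4: the North site 8, the Downtown lot 13, the West site 19. Eliminate the North site.
Round 5: the Downtown lot 21, the West site 19. The Downtown lot has a majority.

the Downtown lot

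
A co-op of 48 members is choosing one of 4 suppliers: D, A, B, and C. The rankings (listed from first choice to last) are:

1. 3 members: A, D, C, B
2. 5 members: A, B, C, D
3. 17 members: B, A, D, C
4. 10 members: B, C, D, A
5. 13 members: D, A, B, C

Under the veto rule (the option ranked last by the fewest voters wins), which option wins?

Last-place votes: D 5, A 10, B 3, C 30.
B is ranked last by the fewest voters, so B wins.

B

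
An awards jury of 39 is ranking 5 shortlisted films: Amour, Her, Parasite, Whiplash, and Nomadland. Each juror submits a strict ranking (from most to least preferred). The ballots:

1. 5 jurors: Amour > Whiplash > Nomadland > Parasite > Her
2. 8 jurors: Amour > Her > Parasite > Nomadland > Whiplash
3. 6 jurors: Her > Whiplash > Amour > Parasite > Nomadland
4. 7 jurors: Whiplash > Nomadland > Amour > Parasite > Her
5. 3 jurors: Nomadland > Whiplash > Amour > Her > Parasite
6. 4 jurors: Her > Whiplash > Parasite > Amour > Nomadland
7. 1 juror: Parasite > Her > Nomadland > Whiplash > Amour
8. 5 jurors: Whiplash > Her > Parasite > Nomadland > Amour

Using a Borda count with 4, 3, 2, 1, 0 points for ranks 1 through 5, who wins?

Whiplash

Amour: 5·4 + 8·4 + 6·2 + 7·2 + 3·2 + 4·1 + 1·0 + 5·0 = 88
Her: 5·0 + 8·3 + 6·4 + 7·0 + 3·1 + 4·4 + 1·3 + 5·3 = 85
Parasite: 5·1 + 8·2 + 6·1 + 7·1 + 3·0 + 4·2 + 1·4 + 5·2 = 56
Whiplash: 5·3 + 8·0 + 6·3 + 7·4 + 3·3 + 4·3 + 1·1 + 5·4 = 103
Nomadland: 5·2 + 8·1 + 6·0 + 7·3 + 3·4 + 4·0 + 1·2 + 5·1 = 58
Whiplash has the highest Borda score (103).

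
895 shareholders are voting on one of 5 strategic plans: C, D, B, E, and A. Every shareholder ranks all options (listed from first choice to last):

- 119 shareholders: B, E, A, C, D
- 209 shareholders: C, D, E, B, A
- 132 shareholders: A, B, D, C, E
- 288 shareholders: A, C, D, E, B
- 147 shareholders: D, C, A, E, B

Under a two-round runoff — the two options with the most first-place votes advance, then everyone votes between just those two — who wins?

A

Round 1 first-place votes: C 209, D 147, B 119, E 0, A 420.
A and C advance.
Runoff: A is preferred to C by 539 voters; C by 356.
A wins the runoff.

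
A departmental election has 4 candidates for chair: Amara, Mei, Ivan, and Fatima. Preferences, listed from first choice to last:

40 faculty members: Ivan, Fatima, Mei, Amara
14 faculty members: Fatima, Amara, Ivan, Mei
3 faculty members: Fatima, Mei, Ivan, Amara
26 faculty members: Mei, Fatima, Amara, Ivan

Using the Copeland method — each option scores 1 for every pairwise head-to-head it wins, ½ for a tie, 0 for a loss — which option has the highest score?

Fatima

Amara: loses to Mei, Ivan, and Fatima → score 0.
Mei: beats Amara; loses to Ivan and Fatima → score 1.
Ivan: beats Amara and Mei; loses to Fatima → score 2.
Fatima: beats Amara, Mei, and Ivan → score 3.
Fatima has the best pairwise record.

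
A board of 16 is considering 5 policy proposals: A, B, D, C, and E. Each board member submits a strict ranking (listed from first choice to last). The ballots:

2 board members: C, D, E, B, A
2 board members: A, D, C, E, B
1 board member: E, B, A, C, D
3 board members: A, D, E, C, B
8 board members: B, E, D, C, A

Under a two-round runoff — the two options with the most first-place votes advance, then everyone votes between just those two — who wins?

B

Round 1 first-place votes: A 5, B 8, D 0, C 2, E 1.
B and A advance.
Runoff: B is preferred to A by 11 voters; A by 5.
B wins the runoff.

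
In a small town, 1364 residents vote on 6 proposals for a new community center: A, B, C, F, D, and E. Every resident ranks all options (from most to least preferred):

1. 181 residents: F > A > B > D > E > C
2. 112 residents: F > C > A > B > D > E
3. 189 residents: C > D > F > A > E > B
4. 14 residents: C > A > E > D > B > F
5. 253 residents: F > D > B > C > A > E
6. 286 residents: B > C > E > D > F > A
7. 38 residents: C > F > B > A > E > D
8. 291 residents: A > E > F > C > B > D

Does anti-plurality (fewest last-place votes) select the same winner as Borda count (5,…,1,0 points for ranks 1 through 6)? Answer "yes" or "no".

yes

Anti-plurality — last-place votes: A 286, B 189, C 181, F 14, D 329, E 365. Winner: F.
Borda — scores: A 3278, B 3375, C 3885, F 4608, D 2842, E 2472. Winner: F.
The two methods agree.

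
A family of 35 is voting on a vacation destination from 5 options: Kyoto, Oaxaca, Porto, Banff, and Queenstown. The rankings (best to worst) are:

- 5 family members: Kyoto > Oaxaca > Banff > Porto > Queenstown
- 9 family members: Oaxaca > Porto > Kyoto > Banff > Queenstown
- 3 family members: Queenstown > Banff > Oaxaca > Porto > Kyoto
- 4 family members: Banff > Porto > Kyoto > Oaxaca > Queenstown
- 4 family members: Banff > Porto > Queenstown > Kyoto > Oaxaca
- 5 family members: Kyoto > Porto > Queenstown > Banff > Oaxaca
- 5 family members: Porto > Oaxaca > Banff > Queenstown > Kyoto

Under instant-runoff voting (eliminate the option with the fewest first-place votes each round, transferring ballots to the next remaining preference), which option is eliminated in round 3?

Kyoto

Round 1: Kyoto 10, Oaxaca 9, Porto 5, Banff 8, Queenstown 3. Eliminate Queenstown.
Round 2: Kyoto 10, Oaxaca 9, Porto 5, Banff 11. Eliminate Porto.
Round 3: Kyoto 10, Oaxaca 14, Banff 11. Eliminate Kyoto.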